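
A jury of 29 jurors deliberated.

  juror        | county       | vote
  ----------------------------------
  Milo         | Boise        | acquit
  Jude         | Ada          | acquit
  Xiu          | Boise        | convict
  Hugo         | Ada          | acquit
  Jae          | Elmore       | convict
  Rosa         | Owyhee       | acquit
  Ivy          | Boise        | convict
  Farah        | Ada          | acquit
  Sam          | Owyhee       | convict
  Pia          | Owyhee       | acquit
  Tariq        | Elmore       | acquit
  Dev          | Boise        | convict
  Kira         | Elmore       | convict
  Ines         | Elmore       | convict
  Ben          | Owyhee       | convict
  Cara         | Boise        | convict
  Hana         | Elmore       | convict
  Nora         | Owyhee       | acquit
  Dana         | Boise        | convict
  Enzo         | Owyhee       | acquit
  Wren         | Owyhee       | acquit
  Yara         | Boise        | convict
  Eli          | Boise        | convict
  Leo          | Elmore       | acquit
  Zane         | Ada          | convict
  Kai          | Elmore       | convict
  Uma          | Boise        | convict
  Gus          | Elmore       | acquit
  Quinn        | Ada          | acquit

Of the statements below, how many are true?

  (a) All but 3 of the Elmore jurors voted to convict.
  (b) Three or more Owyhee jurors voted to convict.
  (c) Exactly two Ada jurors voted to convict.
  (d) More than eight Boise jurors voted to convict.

(a) Elmore: |A| = 8, |A ∩ B| = 5; needs |A ∖ B| = 3 — true.
(b) Owyhee: |A| = 7, |A ∩ B| = 2; needs |A ∩ B| ≥ 3 — false.
(c) Ada: |A| = 5, |A ∩ B| = 1; needs |A ∩ B| = 2 — false.
(d) Boise: |A| = 9, |A ∩ B| = 8; needs |A ∩ B| > 8 — false.

1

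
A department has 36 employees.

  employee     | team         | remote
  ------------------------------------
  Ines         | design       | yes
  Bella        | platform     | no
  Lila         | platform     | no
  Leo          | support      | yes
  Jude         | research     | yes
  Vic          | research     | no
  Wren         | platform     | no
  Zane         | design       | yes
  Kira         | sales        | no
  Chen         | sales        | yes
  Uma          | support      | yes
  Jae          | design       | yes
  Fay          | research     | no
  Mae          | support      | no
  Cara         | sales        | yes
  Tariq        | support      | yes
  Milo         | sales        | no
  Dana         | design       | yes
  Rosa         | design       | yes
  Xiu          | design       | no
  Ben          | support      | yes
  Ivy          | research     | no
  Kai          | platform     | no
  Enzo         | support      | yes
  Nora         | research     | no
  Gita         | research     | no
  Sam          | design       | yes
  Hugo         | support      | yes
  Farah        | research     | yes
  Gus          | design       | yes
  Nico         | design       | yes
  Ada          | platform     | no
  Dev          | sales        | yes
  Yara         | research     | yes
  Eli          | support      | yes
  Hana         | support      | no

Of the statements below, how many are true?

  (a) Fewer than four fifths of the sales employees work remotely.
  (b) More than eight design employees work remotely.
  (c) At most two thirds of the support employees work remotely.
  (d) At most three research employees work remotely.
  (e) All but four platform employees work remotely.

2

(a) sales: |A| = 5, |A ∩ B| = 3; needs |A ∩ B| / |A| < 4/5 — true.
(b) design: |A| = 9, |A ∩ B| = 8; needs |A ∩ B| > 8 — false.
(c) support: |A| = 9, |A ∩ B| = 7; needs |A ∩ B| / |A| ≤ 2/3 — false.
(d) research: |A| = 8, |A ∩ B| = 3; needs |A ∩ B| ≤ 3 — true.
(e) platform: |A| = 5, |A ∩ B| = 0; needs |A ∖ B| = 4 — false.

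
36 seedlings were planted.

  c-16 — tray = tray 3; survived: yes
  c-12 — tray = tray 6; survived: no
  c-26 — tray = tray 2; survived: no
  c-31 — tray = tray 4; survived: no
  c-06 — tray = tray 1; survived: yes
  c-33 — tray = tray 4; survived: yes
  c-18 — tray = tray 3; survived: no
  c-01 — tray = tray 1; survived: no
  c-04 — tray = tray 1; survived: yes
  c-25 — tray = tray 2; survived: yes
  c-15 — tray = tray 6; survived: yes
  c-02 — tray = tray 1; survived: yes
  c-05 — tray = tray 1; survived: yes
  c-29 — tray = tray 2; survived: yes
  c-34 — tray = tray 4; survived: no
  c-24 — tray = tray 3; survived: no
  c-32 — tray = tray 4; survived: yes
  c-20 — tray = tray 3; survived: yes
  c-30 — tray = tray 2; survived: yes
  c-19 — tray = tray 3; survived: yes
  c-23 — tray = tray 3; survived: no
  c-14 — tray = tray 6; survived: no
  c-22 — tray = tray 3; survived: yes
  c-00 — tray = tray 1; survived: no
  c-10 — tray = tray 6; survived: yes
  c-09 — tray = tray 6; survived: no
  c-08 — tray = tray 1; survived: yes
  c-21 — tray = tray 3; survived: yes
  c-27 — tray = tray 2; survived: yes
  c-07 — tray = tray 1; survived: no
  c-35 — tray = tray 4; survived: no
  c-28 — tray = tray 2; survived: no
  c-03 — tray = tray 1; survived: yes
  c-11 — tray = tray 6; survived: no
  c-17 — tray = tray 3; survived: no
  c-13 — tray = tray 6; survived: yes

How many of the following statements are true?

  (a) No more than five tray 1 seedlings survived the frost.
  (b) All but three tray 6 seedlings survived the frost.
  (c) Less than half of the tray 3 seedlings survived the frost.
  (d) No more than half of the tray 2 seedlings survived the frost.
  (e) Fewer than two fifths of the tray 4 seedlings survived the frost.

(a) tray 1: |A| = 9, |A ∩ B| = 6; needs |A ∩ B| ≤ 5 — false.
(b) tray 6: |A| = 7, |A ∩ B| = 3; needs |A ∖ B| = 3 — false.
(c) tray 3: |A| = 9, |A ∩ B| = 5; needs |A ∩ B| < |A ∖ B| — false.
(d) tray 2: |A| = 6, |A ∩ B| = 4; needs |A ∩ B| ≤ |A ∖ B| — false.
(e) tray 4: |A| = 5, |A ∩ B| = 2; needs |A ∩ B| / |A| < 2/5 — false.

0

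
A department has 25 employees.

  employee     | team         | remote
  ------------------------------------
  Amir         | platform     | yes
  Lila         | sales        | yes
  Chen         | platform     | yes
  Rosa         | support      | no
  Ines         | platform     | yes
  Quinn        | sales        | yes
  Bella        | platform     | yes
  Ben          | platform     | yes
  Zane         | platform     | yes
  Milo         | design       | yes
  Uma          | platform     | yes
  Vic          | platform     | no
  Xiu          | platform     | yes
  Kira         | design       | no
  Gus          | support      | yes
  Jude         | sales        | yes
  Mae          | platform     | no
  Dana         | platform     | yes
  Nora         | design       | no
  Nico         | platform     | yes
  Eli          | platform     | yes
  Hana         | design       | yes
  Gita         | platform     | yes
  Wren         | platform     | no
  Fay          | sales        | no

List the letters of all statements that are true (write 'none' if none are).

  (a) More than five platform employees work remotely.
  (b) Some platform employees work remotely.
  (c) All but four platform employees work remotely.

(a), (b)

|A| = 15, |A ∩ B| = 12, |A ∖ B| = 3.
(a) |A ∩ B| > 5: holds.
(b) A ∩ B ≠ ∅ (|A ∩ B| ≥ 1): holds.
(c) |A ∖ B| = 4: fails.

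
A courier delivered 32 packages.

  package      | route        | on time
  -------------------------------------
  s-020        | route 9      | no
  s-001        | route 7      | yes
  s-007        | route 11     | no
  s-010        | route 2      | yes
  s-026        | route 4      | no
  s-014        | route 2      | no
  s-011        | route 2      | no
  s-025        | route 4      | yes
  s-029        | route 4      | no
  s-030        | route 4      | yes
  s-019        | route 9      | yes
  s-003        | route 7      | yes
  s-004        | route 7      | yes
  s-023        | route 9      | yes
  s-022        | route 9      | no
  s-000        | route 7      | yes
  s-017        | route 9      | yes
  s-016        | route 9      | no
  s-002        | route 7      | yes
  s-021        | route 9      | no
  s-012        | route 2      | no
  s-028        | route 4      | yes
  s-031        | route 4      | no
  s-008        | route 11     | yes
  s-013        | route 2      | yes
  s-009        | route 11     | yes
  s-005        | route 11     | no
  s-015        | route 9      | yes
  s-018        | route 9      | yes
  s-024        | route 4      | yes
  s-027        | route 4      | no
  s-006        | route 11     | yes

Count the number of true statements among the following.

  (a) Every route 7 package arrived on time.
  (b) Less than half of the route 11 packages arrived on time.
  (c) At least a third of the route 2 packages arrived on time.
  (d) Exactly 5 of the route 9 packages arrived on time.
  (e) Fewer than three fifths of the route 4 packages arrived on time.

(a) route 7: |A| = 5, |A ∩ B| = 5; needs A ⊆ B, i.e. every element of A is in B (|A ∖ B| = 0) — true.
(b) route 11: |A| = 5, |A ∩ B| = 3; needs |A ∩ B| < |A ∖ B| — false.
(c) route 2: |A| = 5, |A ∩ B| = 2; needs |A ∩ B| / |A| ≥ 1/3 — true.
(d) route 9: |A| = 9, |A ∩ B| = 5; needs |A ∩ B| = 5 — true.
(e) route 4: |A| = 8, |A ∩ B| = 4; needs |A ∩ B| / |A| < 3/5 — true.

4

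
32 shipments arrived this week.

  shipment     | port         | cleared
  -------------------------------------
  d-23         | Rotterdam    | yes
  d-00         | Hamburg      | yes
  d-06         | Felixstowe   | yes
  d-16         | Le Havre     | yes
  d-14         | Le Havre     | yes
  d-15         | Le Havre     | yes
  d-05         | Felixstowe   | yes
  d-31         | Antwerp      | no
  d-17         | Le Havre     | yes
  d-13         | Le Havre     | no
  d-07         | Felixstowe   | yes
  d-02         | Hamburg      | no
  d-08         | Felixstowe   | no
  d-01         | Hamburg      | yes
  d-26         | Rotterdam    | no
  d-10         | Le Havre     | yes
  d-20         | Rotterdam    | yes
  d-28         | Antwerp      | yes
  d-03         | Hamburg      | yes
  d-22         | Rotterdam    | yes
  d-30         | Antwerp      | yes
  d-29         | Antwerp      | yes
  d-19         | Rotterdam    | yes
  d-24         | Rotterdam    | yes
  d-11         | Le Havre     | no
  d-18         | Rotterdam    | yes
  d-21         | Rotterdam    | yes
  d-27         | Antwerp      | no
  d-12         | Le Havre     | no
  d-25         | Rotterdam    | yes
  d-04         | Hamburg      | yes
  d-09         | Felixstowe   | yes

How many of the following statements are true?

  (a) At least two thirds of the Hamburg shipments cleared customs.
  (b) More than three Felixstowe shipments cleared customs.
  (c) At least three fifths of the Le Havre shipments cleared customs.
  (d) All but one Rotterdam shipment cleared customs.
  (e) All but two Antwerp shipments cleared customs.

5

(a) Hamburg: |A| = 5, |A ∩ B| = 4; needs |A ∩ B| / |A| ≥ 2/3 — true.
(b) Felixstowe: |A| = 5, |A ∩ B| = 4; needs |A ∩ B| > 3 — true.
(c) Le Havre: |A| = 8, |A ∩ B| = 5; needs |A ∩ B| / |A| ≥ 3/5 — true.
(d) Rotterdam: |A| = 9, |A ∩ B| = 8; needs |A ∖ B| = 1 — true.
(e) Antwerp: |A| = 5, |A ∩ B| = 3; needs |A ∖ B| = 2 — true.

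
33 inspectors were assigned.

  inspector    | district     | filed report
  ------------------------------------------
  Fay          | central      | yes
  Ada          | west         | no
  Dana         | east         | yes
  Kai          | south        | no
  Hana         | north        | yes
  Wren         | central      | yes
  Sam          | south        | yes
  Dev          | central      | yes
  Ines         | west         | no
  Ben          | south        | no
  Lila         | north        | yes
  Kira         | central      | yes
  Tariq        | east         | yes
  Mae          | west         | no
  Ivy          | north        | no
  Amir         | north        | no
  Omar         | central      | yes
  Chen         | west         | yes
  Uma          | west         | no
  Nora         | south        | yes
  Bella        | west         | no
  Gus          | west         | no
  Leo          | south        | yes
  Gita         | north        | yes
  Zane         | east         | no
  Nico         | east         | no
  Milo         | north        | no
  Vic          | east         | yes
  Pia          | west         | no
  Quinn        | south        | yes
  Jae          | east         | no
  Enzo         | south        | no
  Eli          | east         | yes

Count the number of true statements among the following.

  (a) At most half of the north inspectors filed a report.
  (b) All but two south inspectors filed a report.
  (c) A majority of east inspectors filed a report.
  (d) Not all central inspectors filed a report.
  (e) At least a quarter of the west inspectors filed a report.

(a) north: |A| = 6, |A ∩ B| = 3; needs |A ∩ B| ≤ |A ∖ B| — true.
(b) south: |A| = 7, |A ∩ B| = 4; needs |A ∖ B| = 2 — false.
(c) east: |A| = 7, |A ∩ B| = 4; needs |A ∩ B| > |A ∖ B| — true.
(d) central: |A| = 5, |A ∩ B| = 5; needs A ⊄ B (|A ∖ B| ≥ 1) — false.
(e) west: |A| = 8, |A ∩ B| = 1; needs |A ∩ B| / |A| ≥ 1/4 — false.

2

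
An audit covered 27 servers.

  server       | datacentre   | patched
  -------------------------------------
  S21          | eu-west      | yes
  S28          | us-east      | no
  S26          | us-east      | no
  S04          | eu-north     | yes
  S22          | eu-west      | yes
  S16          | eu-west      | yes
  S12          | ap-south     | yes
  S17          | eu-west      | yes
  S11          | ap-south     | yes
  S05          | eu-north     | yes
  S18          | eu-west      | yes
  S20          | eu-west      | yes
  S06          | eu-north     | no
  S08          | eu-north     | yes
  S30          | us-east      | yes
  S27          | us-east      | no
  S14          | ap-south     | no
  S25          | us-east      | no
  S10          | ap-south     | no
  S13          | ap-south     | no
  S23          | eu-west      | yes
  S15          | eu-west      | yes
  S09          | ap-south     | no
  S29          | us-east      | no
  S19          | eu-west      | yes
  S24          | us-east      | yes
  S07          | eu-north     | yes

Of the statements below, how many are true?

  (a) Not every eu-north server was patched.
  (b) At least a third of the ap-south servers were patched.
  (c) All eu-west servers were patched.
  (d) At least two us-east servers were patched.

4

(a) eu-north: |A| = 5, |A ∩ B| = 4; needs A ⊄ B (|A ∖ B| ≥ 1) — true.
(b) ap-south: |A| = 6, |A ∩ B| = 2; needs |A ∩ B| / |A| ≥ 1/3 — true.
(c) eu-west: |A| = 9, |A ∩ B| = 9; needs A ⊆ B, i.e. every element of A is in B (|A ∖ B| = 0) — true.
(d) us-east: |A| = 7, |A ∩ B| = 2; needs |A ∩ B| ≥ 2 — true.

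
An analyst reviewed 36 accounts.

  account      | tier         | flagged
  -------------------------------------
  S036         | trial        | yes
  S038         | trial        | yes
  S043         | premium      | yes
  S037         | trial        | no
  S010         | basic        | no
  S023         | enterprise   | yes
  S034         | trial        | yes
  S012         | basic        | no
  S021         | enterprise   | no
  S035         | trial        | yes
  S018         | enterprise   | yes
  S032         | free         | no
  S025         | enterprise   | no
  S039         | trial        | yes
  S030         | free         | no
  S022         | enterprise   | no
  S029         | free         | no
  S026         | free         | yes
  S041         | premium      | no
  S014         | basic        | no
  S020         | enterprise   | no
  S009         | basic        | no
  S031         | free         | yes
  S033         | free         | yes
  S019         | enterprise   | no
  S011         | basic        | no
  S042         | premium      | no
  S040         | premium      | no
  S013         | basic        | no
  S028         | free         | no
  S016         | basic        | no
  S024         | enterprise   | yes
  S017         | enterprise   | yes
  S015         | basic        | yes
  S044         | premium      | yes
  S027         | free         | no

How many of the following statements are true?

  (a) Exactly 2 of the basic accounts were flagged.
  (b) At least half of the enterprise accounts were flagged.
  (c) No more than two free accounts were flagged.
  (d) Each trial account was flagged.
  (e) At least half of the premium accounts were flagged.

(a) basic: |A| = 8, |A ∩ B| = 1; needs |A ∩ B| = 2 — false.
(b) enterprise: |A| = 9, |A ∩ B| = 4; needs |A ∩ B| ≥ |A ∖ B| — false.
(c) free: |A| = 8, |A ∩ B| = 3; needs |A ∩ B| ≤ 2 — false.
(d) trial: |A| = 6, |A ∩ B| = 5; needs A ⊆ B, i.e. every element of A is in B (|A ∖ B| = 0) — false.
(e) premium: |A| = 5, |A ∩ B| = 2; needs |A ∩ B| ≥ |A ∖ B| — false.

0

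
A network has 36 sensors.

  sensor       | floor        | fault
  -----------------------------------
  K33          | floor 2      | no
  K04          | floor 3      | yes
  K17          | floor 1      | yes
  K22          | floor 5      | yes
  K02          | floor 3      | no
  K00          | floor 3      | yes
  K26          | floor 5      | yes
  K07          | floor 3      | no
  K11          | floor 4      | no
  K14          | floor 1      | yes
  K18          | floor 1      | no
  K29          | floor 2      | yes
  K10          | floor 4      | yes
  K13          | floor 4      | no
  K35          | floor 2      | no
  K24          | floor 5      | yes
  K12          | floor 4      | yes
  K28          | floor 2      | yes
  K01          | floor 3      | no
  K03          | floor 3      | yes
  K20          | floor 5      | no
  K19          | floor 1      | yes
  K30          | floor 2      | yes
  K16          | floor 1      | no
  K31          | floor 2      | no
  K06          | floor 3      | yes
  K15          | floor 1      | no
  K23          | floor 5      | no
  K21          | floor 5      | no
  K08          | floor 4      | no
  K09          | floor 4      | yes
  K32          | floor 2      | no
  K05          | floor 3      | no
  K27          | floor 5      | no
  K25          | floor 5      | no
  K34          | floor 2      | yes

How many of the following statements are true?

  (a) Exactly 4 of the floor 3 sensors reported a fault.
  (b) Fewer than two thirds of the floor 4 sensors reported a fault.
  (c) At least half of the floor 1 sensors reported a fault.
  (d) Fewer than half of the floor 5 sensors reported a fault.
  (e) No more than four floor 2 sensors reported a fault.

(a) floor 3: |A| = 8, |A ∩ B| = 4; needs |A ∩ B| = 4 — true.
(b) floor 4: |A| = 6, |A ∩ B| = 3; needs |A ∩ B| / |A| < 2/3 — true.
(c) floor 1: |A| = 6, |A ∩ B| = 3; needs |A ∩ B| ≥ |A ∖ B| — true.
(d) floor 5: |A| = 8, |A ∩ B| = 3; needs |A ∩ B| < |A ∖ B| — true.
(e) floor 2: |A| = 8, |A ∩ B| = 4; needs |A ∩ B| ≤ 4 — true.

5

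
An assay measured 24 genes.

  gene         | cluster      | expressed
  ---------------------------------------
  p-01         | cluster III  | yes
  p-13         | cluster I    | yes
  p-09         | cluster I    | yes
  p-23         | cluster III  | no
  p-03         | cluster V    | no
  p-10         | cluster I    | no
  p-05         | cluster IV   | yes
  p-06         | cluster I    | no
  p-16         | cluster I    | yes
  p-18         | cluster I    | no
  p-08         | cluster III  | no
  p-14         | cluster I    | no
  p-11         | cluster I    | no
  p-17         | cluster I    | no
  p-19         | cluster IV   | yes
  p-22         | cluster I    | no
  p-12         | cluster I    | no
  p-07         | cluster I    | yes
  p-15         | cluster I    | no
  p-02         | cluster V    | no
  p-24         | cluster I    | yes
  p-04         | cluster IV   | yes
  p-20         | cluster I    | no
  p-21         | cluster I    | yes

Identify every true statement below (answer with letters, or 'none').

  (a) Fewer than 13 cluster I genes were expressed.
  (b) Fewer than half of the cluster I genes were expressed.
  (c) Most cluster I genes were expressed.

|A| = 16, |A ∩ B| = 6, |A ∖ B| = 10.
(a) |A ∩ B| < 13: holds.
(b) |A ∩ B| < |A ∖ B|: holds.
(c) |A ∩ B| > |A ∖ B|: fails.

(a), (b)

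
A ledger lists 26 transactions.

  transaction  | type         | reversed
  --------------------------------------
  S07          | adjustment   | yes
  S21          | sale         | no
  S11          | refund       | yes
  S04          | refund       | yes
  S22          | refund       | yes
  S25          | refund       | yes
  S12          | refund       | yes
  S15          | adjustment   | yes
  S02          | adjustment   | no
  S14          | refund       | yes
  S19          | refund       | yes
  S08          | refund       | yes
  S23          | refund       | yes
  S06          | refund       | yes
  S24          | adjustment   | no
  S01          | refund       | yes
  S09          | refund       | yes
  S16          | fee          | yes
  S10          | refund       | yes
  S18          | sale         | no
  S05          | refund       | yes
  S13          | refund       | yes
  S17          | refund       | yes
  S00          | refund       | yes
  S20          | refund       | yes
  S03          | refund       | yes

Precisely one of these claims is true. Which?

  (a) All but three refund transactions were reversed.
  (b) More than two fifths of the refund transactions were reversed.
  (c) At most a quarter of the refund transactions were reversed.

(b)

|A| = 19, |A ∩ B| = 19, |A ∖ B| = 0.
(a) requires |A ∖ B| = 3: false.
(b) requires |A ∩ B| / |A| > 2/5: true.
(c) requires |A ∩ B| / |A| ≤ 1/4: false.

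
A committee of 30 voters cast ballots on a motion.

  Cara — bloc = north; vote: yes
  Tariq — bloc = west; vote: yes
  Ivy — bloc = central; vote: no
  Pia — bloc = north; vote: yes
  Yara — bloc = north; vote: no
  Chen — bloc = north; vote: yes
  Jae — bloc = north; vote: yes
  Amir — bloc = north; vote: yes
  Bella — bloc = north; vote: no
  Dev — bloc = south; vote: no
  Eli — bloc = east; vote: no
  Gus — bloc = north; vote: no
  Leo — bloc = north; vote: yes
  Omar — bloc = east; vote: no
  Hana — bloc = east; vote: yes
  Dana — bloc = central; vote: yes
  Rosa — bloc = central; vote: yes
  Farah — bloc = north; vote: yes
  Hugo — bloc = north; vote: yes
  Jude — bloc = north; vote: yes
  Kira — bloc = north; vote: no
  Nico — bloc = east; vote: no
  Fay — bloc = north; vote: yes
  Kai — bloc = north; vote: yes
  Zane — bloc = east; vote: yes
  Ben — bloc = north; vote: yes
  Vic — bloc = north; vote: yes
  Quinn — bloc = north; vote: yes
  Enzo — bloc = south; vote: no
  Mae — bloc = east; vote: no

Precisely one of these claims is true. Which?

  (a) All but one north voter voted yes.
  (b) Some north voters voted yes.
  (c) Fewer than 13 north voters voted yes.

(b)

|A| = 18, |A ∩ B| = 14, |A ∖ B| = 4.
(a) requires |A ∖ B| = 1: false.
(b) requires A ∩ B ≠ ∅ (|A ∩ B| ≥ 1): true.
(c) requires |A ∩ B| < 13: false.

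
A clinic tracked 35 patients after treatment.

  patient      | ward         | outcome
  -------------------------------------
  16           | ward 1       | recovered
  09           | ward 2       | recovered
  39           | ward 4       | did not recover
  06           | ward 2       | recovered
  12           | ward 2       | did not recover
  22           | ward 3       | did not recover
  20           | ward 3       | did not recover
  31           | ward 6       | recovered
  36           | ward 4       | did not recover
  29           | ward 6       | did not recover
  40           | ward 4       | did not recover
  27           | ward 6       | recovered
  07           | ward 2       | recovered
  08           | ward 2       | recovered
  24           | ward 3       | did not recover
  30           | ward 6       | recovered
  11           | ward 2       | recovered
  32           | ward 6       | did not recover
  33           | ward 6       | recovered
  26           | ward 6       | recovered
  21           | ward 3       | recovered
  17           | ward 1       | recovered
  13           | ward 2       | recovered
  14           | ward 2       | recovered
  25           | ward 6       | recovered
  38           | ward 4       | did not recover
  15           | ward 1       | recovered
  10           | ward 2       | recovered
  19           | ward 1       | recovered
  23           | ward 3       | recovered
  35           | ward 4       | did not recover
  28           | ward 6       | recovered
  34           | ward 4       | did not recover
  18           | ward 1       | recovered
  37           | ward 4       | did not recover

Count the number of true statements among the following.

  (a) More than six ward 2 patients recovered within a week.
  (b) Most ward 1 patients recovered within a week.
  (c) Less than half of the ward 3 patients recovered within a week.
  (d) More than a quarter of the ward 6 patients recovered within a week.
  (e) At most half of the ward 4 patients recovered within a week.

5

(a) ward 2: |A| = 9, |A ∩ B| = 8; needs |A ∩ B| > 6 — true.
(b) ward 1: |A| = 5, |A ∩ B| = 5; needs |A ∩ B| > |A ∖ B| — true.
(c) ward 3: |A| = 5, |A ∩ B| = 2; needs |A ∩ B| < |A ∖ B| — true.
(d) ward 6: |A| = 9, |A ∩ B| = 7; needs |A ∩ B| / |A| > 1/4 — true.
(e) ward 4: |A| = 7, |A ∩ B| = 0; needs |A ∩ B| ≤ |A ∖ B| — true.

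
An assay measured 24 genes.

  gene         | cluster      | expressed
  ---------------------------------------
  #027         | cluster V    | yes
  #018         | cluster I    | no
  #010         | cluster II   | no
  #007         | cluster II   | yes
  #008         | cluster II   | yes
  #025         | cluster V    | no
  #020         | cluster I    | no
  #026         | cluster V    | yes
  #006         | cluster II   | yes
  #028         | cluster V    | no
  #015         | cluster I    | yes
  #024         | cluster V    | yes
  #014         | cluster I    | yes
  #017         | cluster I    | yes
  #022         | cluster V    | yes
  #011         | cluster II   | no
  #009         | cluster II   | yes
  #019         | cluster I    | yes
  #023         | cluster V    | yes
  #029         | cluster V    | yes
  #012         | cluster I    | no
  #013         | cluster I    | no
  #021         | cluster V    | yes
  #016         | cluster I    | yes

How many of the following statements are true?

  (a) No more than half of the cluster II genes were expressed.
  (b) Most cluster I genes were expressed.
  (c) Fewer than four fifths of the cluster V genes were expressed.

(a) cluster II: |A| = 6, |A ∩ B| = 4; needs |A ∩ B| ≤ |A ∖ B| — false.
(b) cluster I: |A| = 9, |A ∩ B| = 5; needs |A ∩ B| > |A ∖ B| — true.
(c) cluster V: |A| = 9, |A ∩ B| = 7; needs |A ∩ B| / |A| < 4/5 — true.

2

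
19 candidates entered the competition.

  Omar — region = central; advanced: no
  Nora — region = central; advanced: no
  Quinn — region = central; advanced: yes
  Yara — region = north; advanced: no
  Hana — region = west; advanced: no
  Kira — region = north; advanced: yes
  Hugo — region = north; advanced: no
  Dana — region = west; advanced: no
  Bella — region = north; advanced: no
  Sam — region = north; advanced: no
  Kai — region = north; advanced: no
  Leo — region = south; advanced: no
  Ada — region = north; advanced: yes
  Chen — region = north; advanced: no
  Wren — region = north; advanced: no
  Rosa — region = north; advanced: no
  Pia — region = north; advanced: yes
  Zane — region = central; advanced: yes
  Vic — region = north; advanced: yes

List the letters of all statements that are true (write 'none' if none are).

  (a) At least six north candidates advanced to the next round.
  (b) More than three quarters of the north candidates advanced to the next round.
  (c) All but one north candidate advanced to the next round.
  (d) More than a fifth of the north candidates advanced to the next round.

(d)

|A| = 12, |A ∩ B| = 4, |A ∖ B| = 8.
(a) |A ∩ B| ≥ 6: fails.
(b) |A ∩ B| / |A| > 3/4: fails.
(c) |A ∖ B| = 1: fails.
(d) |A ∩ B| / |A| > 1/5: holds.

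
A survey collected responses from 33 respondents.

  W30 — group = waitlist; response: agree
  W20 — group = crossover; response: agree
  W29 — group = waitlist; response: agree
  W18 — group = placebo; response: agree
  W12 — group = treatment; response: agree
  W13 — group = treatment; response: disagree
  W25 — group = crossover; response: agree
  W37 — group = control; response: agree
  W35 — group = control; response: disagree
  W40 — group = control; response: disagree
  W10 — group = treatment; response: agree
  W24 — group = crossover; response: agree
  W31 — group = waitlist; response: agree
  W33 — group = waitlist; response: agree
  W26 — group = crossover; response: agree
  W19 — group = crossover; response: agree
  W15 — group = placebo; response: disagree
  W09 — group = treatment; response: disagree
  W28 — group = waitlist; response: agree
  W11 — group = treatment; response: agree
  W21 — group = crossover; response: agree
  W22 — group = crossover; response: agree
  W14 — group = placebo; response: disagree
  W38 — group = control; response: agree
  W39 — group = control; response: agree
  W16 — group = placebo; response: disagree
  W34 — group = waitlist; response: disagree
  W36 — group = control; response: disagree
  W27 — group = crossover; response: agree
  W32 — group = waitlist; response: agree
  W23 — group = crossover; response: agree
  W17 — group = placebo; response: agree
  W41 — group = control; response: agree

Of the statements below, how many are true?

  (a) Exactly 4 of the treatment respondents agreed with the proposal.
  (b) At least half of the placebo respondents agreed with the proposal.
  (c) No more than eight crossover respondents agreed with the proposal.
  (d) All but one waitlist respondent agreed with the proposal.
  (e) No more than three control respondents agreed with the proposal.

1

(a) treatment: |A| = 5, |A ∩ B| = 3; needs |A ∩ B| = 4 — false.
(b) placebo: |A| = 5, |A ∩ B| = 2; needs |A ∩ B| ≥ |A ∖ B| — false.
(c) crossover: |A| = 9, |A ∩ B| = 9; needs |A ∩ B| ≤ 8 — false.
(d) waitlist: |A| = 7, |A ∩ B| = 6; needs |A ∖ B| = 1 — true.
(e) control: |A| = 7, |A ∩ B| = 4; needs |A ∩ B| ≤ 3 — false.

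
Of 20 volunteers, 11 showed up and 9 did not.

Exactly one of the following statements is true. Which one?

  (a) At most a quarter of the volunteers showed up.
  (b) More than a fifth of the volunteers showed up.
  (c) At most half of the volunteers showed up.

|A| = 20, |A ∩ B| = 11, |A ∖ B| = 9.
(a) requires |A ∩ B| / |A| ≤ 1/4: false.
(b) requires |A ∩ B| / |A| > 1/5: true.
(c) requires |A ∩ B| ≤ |A ∖ B|: false.

(b)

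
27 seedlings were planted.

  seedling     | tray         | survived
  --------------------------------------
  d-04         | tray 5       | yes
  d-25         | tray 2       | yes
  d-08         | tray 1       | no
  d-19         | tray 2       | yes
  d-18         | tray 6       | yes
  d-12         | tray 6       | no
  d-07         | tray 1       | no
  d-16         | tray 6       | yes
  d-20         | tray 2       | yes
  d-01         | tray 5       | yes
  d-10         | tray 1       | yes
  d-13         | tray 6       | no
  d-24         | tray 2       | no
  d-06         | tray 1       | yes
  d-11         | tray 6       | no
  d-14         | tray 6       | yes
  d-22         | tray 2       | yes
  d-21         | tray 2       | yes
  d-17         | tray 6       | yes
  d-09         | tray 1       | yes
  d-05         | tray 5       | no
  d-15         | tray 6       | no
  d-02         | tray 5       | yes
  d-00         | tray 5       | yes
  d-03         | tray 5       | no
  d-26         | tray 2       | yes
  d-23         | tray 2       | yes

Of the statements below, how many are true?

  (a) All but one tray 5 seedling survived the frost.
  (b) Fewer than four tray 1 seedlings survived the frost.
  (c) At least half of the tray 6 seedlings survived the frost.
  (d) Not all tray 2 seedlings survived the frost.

3

(a) tray 5: |A| = 6, |A ∩ B| = 4; needs |A ∖ B| = 1 — false.
(b) tray 1: |A| = 5, |A ∩ B| = 3; needs |A ∩ B| < 4 — true.
(c) tray 6: |A| = 8, |A ∩ B| = 4; needs |A ∩ B| ≥ |A ∖ B| — true.
(d) tray 2: |A| = 8, |A ∩ B| = 7; needs A ⊄ B (|A ∖ B| ≥ 1) — true.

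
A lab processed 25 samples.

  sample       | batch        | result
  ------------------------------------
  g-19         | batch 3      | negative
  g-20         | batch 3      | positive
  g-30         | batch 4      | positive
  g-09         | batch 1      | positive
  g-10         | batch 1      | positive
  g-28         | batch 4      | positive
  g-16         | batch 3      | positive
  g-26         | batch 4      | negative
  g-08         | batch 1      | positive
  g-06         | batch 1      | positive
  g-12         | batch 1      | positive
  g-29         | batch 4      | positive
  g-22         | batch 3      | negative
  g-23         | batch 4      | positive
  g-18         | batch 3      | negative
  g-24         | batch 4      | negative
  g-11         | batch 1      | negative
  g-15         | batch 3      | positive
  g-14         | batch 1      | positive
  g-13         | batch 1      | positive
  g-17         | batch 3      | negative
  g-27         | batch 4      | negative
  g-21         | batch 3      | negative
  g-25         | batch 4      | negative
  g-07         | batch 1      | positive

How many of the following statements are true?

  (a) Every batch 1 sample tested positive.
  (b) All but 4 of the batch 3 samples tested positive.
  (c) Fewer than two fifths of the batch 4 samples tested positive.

(a) batch 1: |A| = 9, |A ∩ B| = 8; needs A ⊆ B, i.e. every element of A is in B (|A ∖ B| = 0) — false.
(b) batch 3: |A| = 8, |A ∩ B| = 3; needs |A ∖ B| = 4 — false.
(c) batch 4: |A| = 8, |A ∩ B| = 4; needs |A ∩ B| / |A| < 2/5 — false.

0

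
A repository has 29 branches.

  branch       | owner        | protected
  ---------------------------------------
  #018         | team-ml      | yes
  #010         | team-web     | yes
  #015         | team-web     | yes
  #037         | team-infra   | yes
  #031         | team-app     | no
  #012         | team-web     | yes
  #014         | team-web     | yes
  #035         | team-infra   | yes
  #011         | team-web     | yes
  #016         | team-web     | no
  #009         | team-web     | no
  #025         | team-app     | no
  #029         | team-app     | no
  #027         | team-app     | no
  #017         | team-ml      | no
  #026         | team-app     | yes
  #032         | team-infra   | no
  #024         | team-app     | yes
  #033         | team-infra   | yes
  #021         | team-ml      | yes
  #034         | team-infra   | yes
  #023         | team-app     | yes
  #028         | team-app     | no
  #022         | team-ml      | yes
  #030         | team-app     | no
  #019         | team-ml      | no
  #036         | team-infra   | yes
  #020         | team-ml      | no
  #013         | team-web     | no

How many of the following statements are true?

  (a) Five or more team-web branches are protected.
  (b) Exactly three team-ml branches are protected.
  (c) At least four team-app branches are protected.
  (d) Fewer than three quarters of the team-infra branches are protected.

2

(a) team-web: |A| = 8, |A ∩ B| = 5; needs |A ∩ B| ≥ 5 — true.
(b) team-ml: |A| = 6, |A ∩ B| = 3; needs |A ∩ B| = 3 — true.
(c) team-app: |A| = 9, |A ∩ B| = 3; needs |A ∩ B| ≥ 4 — false.
(d) team-infra: |A| = 6, |A ∩ B| = 5; needs |A ∩ B| / |A| < 3/4 — false.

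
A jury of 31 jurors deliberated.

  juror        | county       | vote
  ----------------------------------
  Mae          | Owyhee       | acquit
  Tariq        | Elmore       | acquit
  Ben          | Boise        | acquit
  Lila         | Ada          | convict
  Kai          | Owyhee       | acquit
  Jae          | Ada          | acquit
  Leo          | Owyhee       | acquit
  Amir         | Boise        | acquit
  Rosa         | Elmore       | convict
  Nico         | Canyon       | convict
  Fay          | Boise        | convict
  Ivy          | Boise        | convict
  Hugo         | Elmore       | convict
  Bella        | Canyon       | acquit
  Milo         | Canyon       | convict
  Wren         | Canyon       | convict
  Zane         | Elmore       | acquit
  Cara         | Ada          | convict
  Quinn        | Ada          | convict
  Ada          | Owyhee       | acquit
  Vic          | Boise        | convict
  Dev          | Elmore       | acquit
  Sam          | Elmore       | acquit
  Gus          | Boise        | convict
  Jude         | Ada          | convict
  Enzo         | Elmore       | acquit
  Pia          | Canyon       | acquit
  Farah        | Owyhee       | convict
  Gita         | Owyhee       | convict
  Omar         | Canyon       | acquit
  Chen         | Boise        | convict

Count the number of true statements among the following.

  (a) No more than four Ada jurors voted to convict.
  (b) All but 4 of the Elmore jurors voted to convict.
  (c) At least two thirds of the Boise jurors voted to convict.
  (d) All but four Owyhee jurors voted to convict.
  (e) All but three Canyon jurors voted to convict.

4

(a) Ada: |A| = 5, |A ∩ B| = 4; needs |A ∩ B| ≤ 4 — true.
(b) Elmore: |A| = 7, |A ∩ B| = 2; needs |A ∖ B| = 4 — false.
(c) Boise: |A| = 7, |A ∩ B| = 5; needs |A ∩ B| / |A| ≥ 2/3 — true.
(d) Owyhee: |A| = 6, |A ∩ B| = 2; needs |A ∖ B| = 4 — true.
(e) Canyon: |A| = 6, |A ∩ B| = 3; needs |A ∖ B| = 3 — true.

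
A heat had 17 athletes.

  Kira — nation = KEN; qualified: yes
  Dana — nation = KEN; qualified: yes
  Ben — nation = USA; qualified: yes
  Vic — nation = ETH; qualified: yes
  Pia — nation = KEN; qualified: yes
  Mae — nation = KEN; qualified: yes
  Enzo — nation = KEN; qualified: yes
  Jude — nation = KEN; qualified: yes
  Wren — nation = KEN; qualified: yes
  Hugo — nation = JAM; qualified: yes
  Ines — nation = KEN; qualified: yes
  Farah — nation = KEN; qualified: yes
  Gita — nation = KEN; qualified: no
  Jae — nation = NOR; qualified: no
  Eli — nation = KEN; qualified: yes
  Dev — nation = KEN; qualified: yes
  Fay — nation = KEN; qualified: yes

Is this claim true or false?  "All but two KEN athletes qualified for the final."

False

The determiner here denotes the relation: |A ∖ B| = 2.
A (the restrictor) = {Kira, Dana, Pia, Mae, Enzo, Jude, Wren, Ines, Farah, Gita, Eli, Dev, Fay}, |A| = 13.
A ∖ B = {Gita}, so |A ∖ B| = 1.
|A ∖ B| = 1, so the statement is false.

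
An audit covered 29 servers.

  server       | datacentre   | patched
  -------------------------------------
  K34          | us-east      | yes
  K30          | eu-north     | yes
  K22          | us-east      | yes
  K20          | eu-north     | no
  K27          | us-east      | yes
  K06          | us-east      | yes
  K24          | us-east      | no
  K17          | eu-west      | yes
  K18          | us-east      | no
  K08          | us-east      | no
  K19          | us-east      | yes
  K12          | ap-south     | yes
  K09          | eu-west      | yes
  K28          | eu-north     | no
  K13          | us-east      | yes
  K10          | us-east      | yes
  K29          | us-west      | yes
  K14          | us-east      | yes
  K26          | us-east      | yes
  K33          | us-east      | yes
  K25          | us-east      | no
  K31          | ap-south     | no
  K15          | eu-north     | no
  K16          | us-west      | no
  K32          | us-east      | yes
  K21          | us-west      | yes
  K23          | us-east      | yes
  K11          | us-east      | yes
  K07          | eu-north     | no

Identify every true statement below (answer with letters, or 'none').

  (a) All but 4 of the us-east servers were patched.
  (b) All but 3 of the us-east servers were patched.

(a)

|A| = 17, |A ∩ B| = 13, |A ∖ B| = 4.
(a) |A ∖ B| = 4: holds.
(b) |A ∖ B| = 3: fails.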